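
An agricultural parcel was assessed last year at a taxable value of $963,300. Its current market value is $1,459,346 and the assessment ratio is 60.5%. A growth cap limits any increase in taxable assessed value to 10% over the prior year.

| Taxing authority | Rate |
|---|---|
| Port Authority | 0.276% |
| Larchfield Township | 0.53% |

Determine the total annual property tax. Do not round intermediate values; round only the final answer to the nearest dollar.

$7,116

Uncapped assessed value = $1,459,346 × 0.605 = $882,904.33
Cap limit = $963,300 × 1.1 = $1,059,630
Taxable assessed value = min($882,904.33, $1,059,630) = $882,904.33 (cap does not bind)
Port Authority: $882,904.33 × 0.00276 = $2,436.8159508
Larchfield Township: $882,904.33 × 0.0053 = $4,679.392949
Total = $7,116.2088998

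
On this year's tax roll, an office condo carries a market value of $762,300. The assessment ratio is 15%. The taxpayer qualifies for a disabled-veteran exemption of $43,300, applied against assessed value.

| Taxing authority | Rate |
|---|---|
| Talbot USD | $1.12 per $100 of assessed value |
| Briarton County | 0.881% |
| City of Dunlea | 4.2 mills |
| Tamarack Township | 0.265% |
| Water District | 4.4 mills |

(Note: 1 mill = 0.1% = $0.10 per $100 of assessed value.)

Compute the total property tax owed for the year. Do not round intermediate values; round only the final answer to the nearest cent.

$2,220.87

Assessed value = $762,300 × 0.15 = $114,345
Taxable value = $114,345 − $43,300 = $71,045
Talbot USD: $71,045 × 0.0112 = $795.704
Briarton County: $71,045 × 0.00881 = $625.90645
City of Dunlea: $71,045 × 0.0042 = $298.389
Tamarack Township: $71,045 × 0.00265 = $188.26925
Water District: $71,045 × 0.0044 = $312.598
Total = $2,220.8667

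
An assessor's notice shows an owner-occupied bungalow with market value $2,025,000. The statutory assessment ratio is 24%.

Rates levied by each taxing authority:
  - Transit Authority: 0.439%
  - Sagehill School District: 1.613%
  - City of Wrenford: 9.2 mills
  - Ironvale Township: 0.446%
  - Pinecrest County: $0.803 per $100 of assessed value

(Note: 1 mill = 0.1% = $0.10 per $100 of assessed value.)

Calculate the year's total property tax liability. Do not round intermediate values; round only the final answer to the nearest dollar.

$20,514

Assessed value = $2,025,000 × 0.24 = $486,000
Transit Authority: $486,000 × 0.00439 = $2,133.54
Sagehill School District: $486,000 × 0.01613 = $7,839.18
City of Wrenford: $486,000 × 0.0092 = $4,471.2
Ironvale Township: $486,000 × 0.00446 = $2,167.56
Pinecrest County: $486,000 × 0.00803 = $3,902.58
Total = $20,514.06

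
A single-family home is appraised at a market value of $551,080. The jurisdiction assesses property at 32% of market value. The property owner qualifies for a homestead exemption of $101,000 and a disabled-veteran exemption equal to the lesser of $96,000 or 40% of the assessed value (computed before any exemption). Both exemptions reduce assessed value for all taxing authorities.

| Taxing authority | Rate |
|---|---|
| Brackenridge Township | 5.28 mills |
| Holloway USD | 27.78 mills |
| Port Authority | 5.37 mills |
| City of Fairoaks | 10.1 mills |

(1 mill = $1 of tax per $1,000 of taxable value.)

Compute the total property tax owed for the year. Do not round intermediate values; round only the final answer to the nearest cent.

Assessed value = $551,080 × 0.32 = $176,345.6
Disabled-veteran exemption = min($96,000, 40% × $176,345.6) = min($96,000, $70,538.24) = $70,538.24 (percentage binds)
Taxable value = $176,345.6 − $101,000 − $70,538.24 = $4,807.36
Brackenridge Township: $4,807.36 × 0.00528 = $25.3828608
Holloway USD: $4,807.36 × 0.02778 = $133.5484608
Port Authority: $4,807.36 × 0.00537 = $25.8155232
City of Fairoaks: $4,807.36 × 0.0101 = $48.554336
Total = $233.3011808

$233.30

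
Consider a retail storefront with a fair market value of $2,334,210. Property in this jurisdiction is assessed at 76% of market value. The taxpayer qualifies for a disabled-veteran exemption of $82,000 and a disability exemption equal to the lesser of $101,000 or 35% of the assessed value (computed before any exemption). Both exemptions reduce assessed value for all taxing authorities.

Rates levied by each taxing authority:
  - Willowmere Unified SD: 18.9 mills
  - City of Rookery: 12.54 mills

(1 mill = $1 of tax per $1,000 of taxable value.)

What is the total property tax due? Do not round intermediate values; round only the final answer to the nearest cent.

Assessed value = $2,334,210 × 0.76 = $1,773,999.6
Disability exemption = min($101,000, 35% × $1,773,999.6) = min($101,000, $620,899.86) = $101,000 (dollar cap binds)
Taxable value = $1,773,999.6 − $82,000 − $101,000 = $1,590,999.6
Willowmere Unified SD: $1,590,999.6 × 0.0189 = $30,069.89244
City of Rookery: $1,590,999.6 × 0.01254 = $19,951.134984
Total = $50,021.027424

$50,021.03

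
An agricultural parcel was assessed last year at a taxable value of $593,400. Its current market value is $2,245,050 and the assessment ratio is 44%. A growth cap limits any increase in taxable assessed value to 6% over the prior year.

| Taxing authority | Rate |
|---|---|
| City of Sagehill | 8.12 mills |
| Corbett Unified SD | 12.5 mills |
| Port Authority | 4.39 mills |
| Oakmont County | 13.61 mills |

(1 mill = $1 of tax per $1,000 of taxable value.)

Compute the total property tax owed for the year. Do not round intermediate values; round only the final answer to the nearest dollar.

$24,292

Uncapped assessed value = $2,245,050 × 0.44 = $987,822
Cap limit = $593,400 × 1.06 = $629,004
Taxable assessed value = min($987,822, $629,004) = $629,004 (cap binds)
City of Sagehill: $629,004 × 0.00812 = $5,107.51248
Corbett Unified SD: $629,004 × 0.0125 = $7,862.55
Port Authority: $629,004 × 0.00439 = $2,761.32756
Oakmont County: $629,004 × 0.01361 = $8,560.74444
Total = $24,292.13448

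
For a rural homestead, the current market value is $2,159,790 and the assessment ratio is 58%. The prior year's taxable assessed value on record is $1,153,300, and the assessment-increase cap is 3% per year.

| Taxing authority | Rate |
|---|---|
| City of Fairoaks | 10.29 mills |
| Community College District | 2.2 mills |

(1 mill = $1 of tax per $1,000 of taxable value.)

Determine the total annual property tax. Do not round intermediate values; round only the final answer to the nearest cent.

$14,836.86

Uncapped assessed value = $2,159,790 × 0.58 = $1,252,678.2
Cap limit = $1,153,300 × 1.03 = $1,187,899
Taxable assessed value = min($1,252,678.2, $1,187,899) = $1,187,899 (cap binds)
City of Fairoaks: $1,187,899 × 0.01029 = $12,223.48071
Community College District: $1,187,899 × 0.0022 = $2,613.3778
Total = $14,836.85851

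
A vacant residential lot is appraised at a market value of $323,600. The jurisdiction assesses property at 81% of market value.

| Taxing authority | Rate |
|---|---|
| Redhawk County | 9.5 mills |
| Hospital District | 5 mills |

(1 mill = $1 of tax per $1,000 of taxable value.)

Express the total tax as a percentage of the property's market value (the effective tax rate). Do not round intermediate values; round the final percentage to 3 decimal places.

1.175%

Assessed value = $323,600 × 0.81 = $262,116
Redhawk County: $262,116 × 0.0095 = $2,490.102
Hospital District: $262,116 × 0.005 = $1,310.58
Total tax = $3,800.682
Effective rate = $3,800.682 ÷ $323,600 = 1.175% of market value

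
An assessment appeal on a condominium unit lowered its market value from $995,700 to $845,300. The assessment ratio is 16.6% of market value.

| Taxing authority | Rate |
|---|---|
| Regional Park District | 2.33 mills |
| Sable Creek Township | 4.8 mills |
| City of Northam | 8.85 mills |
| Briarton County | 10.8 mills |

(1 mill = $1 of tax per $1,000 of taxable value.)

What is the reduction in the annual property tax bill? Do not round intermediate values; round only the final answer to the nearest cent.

$668.60

Old assessed value = $995,700 × 0.166 = $165,286.2
New assessed value = $845,300 × 0.166 = $140,319.8
Combined rate = 0.00233 + 0.0048 + 0.00885 + 0.0108 = 0.02678
Old tax = $165,286.2 × 0.02678 = $4,426.364436
New tax = $140,319.8 × 0.02678 = $3,757.764244
Reduction = $4,426.364436 − $3,757.764244 = $668.600192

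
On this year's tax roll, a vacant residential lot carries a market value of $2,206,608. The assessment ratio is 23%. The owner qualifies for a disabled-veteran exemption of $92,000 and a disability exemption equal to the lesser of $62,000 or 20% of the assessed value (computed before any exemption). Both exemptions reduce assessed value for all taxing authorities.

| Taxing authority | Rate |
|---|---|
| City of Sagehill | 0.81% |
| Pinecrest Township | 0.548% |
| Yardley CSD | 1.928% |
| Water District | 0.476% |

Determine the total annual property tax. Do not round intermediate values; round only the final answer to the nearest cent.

Assessed value = $2,206,608 × 0.23 = $507,519.84
Disability exemption = min($62,000, 20% × $507,519.84) = min($62,000, $101,503.968) = $62,000 (dollar cap binds)
Taxable value = $507,519.84 − $92,000 − $62,000 = $353,519.84
City of Sagehill: $353,519.84 × 0.0081 = $2,863.510704
Pinecrest Township: $353,519.84 × 0.00548 = $1,937.2887232
Yardley CSD: $353,519.84 × 0.01928 = $6,815.8625152
Water District: $353,519.84 × 0.00476 = $1,682.7544384
Total = $13,299.4163808

$13,299.42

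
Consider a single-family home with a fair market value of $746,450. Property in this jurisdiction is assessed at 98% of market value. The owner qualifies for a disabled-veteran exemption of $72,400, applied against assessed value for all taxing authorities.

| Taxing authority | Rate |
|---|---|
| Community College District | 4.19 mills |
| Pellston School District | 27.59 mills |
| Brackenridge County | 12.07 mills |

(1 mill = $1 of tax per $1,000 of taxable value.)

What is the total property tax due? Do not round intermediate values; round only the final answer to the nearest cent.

Assessed value = $746,450 × 0.98 = $731,521
Taxable value = $731,521 − $72,400 = $659,121
Community College District: $659,121 × 0.00419 = $2,761.71699
Pellston School District: $659,121 × 0.02759 = $18,185.14839
Brackenridge County: $659,121 × 0.01207 = $7,955.59047
Total = $2,761.71699 + $18,185.14839 + $7,955.59047 = $28,902.45585

$28,902.46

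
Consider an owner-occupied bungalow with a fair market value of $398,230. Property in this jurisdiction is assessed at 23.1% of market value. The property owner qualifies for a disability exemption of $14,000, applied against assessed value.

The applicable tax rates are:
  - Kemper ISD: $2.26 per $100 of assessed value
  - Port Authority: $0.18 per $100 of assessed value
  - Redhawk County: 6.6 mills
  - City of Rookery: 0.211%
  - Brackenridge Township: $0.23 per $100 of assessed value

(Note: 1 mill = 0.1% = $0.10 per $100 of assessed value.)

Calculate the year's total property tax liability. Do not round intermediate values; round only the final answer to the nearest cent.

Assessed value = $398,230 × 0.231 = $91,991.13
Taxable value = $91,991.13 − $14,000 = $77,991.13
Kemper ISD: $77,991.13 × 0.0226 = $1,762.599538
Port Authority: $77,991.13 × 0.0018 = $140.384034
Redhawk County: $77,991.13 × 0.0066 = $514.741458
City of Rookery: $77,991.13 × 0.00211 = $164.5612843
Brackenridge Township: $77,991.13 × 0.0023 = $179.379599
Total = $2,761.6659133

$2,761.67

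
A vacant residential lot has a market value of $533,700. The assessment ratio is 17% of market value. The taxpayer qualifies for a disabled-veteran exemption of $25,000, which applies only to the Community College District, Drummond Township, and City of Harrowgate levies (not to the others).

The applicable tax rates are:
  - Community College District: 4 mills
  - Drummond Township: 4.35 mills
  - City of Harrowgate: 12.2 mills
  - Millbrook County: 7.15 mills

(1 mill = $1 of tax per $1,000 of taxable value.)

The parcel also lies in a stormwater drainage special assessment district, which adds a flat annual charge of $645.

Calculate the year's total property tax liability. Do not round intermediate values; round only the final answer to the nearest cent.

$2,644.44

Assessed value = $533,700 × 0.17 = $90,729
Community College District: ($90,729 − $25,000) × 0.004 = $65,729 × 0.004 = $262.916
Drummond Township: ($90,729 − $25,000) × 0.00435 = $65,729 × 0.00435 = $285.92115
City of Harrowgate: ($90,729 − $25,000) × 0.0122 = $65,729 × 0.0122 = $801.8938
Millbrook County: $90,729 × 0.00715 = $648.71235
Levies subtotal = $1,999.4433
Total = $1,999.4433 + $645 = $2,644.4433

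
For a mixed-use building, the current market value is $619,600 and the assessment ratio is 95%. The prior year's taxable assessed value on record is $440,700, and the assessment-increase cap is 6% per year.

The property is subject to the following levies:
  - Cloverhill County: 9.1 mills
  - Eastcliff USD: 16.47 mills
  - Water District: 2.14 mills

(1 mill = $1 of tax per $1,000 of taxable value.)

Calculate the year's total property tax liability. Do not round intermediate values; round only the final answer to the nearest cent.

Uncapped assessed value = $619,600 × 0.95 = $588,620
Cap limit = $440,700 × 1.06 = $467,142
Taxable assessed value = min($588,620, $467,142) = $467,142 (cap binds)
Cloverhill County: $467,142 × 0.0091 = $4,250.9922
Eastcliff USD: $467,142 × 0.01647 = $7,693.82874
Water District: $467,142 × 0.00214 = $999.68388
Total = $12,944.50482

$12,944.50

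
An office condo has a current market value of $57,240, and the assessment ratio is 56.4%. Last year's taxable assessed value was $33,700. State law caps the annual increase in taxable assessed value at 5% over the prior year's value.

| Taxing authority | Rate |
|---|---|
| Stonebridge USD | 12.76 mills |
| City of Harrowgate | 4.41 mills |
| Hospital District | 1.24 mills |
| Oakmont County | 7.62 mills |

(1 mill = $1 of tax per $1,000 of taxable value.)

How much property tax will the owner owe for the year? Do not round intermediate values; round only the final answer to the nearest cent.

$840.34

Uncapped assessed value = $57,240 × 0.564 = $32,283.36
Cap limit = $33,700 × 1.05 = $35,385
Taxable assessed value = min($32,283.36, $35,385) = $32,283.36 (cap does not bind)
Stonebridge USD: $32,283.36 × 0.01276 = $411.9356736
City of Harrowgate: $32,283.36 × 0.00441 = $142.3696176
Hospital District: $32,283.36 × 0.00124 = $40.0313664
Oakmont County: $32,283.36 × 0.00762 = $245.9992032
Total = $840.3358608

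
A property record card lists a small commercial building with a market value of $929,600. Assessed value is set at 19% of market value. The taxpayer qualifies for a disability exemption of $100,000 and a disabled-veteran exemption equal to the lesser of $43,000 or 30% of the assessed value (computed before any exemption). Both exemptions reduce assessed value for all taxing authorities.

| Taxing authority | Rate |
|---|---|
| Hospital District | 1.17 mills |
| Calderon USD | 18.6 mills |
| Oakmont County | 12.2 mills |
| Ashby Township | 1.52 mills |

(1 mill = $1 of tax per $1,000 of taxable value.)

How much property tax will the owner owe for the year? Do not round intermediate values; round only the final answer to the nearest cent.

$1,126.07

Assessed value = $929,600 × 0.19 = $176,624
Disabled-veteran exemption = min($43,000, 30% × $176,624) = min($43,000, $52,987.2) = $43,000 (dollar cap binds)
Taxable value = $176,624 − $100,000 − $43,000 = $33,624
Hospital District: $33,624 × 0.00117 = $39.34008
Calderon USD: $33,624 × 0.0186 = $625.4064
Oakmont County: $33,624 × 0.0122 = $410.2128
Ashby Township: $33,624 × 0.00152 = $51.10848
Total = $1,126.06776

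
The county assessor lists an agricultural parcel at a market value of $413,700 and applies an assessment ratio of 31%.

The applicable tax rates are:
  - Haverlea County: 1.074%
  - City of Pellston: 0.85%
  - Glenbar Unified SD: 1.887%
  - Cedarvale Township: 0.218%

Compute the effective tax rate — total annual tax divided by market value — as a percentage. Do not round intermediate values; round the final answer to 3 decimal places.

Assessed value = $413,700 × 0.31 = $128,247
Haverlea County: $128,247 × 0.01074 = $1,377.37278
City of Pellston: $128,247 × 0.0085 = $1,090.0995
Glenbar Unified SD: $128,247 × 0.01887 = $2,420.02089
Cedarvale Township: $128,247 × 0.00218 = $279.57846
Total tax = $5,167.07163
Effective rate = $5,167.07163 ÷ $413,700 = 1.249% of market value

1.249%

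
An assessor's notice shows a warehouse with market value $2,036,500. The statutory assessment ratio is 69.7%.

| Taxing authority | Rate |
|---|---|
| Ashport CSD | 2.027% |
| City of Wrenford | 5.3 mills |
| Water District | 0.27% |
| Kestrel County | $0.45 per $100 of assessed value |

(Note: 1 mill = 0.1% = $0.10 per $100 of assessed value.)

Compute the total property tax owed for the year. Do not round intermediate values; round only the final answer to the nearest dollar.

Assessed value = $2,036,500 × 0.697 = $1,419,440.5
Ashport CSD: $1,419,440.5 × 0.02027 = $28,772.058935
City of Wrenford: $1,419,440.5 × 0.0053 = $7,523.03465
Water District: $1,419,440.5 × 0.0027 = $3,832.48935
Kestrel County: $1,419,440.5 × 0.0045 = $6,387.48225
Total = $46,515.065185

$46,515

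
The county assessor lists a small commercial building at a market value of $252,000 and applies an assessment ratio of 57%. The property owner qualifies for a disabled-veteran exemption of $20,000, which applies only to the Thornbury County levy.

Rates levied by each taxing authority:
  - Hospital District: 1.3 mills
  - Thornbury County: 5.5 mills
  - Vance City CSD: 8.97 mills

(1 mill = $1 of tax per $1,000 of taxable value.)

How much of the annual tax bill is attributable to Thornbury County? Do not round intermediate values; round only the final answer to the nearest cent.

Assessed value = $252,000 × 0.57 = $143,640
Thornbury County taxable value = $143,640 − $20,000 = $123,640
Thornbury County levy = $123,640 × 0.0055 = $680.02

$680.02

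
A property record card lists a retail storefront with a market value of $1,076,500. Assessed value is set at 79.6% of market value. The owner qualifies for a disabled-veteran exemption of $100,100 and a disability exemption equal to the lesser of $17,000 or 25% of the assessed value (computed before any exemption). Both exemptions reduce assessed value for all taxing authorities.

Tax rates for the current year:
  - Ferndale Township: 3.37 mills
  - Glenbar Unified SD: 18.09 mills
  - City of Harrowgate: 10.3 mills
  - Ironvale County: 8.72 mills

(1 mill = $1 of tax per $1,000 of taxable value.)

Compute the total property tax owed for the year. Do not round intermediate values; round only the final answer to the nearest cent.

Assessed value = $1,076,500 × 0.796 = $856,894
Disability exemption = min($17,000, 25% × $856,894) = min($17,000, $214,223.5) = $17,000 (dollar cap binds)
Taxable value = $856,894 − $100,100 − $17,000 = $739,794
Ferndale Township: $739,794 × 0.00337 = $2,493.10578
Glenbar Unified SD: $739,794 × 0.01809 = $13,382.87346
City of Harrowgate: $739,794 × 0.0103 = $7,619.8782
Ironvale County: $739,794 × 0.00872 = $6,451.00368
Total = $29,946.86112

$29,946.86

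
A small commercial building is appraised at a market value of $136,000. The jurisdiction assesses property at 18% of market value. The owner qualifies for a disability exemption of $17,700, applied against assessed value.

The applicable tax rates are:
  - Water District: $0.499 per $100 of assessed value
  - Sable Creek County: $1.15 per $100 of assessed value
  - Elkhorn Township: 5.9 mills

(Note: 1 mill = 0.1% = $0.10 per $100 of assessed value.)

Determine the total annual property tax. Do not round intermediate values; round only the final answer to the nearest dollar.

Assessed value = $136,000 × 0.18 = $24,480
Taxable value = $24,480 − $17,700 = $6,780
Water District: $6,780 × 0.00499 = $33.8322
Sable Creek County: $6,780 × 0.0115 = $77.97
Elkhorn Township: $6,780 × 0.0059 = $40.002
Total = $151.8042

$152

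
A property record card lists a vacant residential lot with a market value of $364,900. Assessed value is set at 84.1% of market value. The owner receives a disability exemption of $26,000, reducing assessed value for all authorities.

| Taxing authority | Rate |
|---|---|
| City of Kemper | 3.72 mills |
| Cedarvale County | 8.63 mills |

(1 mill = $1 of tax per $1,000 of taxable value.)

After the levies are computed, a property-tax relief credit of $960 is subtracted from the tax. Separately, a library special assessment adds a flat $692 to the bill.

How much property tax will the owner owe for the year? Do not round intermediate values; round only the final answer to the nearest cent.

Assessed value = $364,900 × 0.841 = $306,880.9
Taxable value = $306,880.9 − $26,000 = $280,880.9
City of Kemper: $280,880.9 × 0.00372 = $1,044.876948
Cedarvale County: $280,880.9 × 0.00863 = $2,424.002167
Levies subtotal = $3,468.879115
After credit = $3,468.879115 − $960 = $2,508.879115
Total = $2,508.879115 + $692 = $3,200.879115

$3,200.88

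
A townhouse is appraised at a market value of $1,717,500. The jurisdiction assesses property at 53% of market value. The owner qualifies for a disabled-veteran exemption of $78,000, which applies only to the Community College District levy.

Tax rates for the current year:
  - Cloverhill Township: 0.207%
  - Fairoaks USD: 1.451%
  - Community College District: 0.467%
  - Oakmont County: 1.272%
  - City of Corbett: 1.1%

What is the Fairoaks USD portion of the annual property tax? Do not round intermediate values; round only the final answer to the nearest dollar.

Assessed value = $1,717,500 × 0.53 = $910,275
Fairoaks USD taxable value = $910,275 (exemption does not apply)
Fairoaks USD levy = $910,275 × 0.01451 = $13,208.09025

$13,208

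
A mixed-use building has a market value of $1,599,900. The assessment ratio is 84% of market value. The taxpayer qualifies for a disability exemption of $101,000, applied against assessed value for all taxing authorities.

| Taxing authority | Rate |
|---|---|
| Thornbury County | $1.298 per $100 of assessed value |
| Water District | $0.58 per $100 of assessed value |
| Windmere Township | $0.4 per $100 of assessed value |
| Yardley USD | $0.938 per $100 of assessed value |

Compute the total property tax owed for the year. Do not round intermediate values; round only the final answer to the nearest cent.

Assessed value = $1,599,900 × 0.84 = $1,343,916
Taxable value = $1,343,916 − $101,000 = $1,242,916
Thornbury County: $1,242,916 × 0.01298 = $16,133.04968
Water District: $1,242,916 × 0.0058 = $7,208.9128
Windmere Township: $1,242,916 × 0.004 = $4,971.664
Yardley USD: $1,242,916 × 0.00938 = $11,658.55208
Total = $16,133.04968 + $7,208.9128 + $4,971.664 + $11,658.55208 = $39,972.17856

$39,972.18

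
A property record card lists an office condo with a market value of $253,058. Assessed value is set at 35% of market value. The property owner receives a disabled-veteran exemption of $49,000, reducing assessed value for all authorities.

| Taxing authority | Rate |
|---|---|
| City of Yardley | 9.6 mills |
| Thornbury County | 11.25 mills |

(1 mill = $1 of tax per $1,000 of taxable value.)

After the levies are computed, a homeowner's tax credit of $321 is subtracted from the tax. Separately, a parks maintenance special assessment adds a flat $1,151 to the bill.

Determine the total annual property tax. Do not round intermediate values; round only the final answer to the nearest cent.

Assessed value = $253,058 × 0.35 = $88,570.3
Taxable value = $88,570.3 − $49,000 = $39,570.3
City of Yardley: $39,570.3 × 0.0096 = $379.87488
Thornbury County: $39,570.3 × 0.01125 = $445.165875
Levies subtotal = $825.040755
After credit = $825.040755 − $321 = $504.040755
Total = $504.040755 + $1,151 = $1,655.040755

$1,655.04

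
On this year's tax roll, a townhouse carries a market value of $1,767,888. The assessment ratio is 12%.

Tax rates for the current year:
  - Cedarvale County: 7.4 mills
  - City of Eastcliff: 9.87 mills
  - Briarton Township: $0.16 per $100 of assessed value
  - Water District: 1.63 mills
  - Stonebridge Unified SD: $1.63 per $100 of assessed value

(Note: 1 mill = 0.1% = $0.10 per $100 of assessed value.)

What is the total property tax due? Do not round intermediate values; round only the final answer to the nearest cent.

Assessed value = $1,767,888 × 0.12 = $212,146.56
Cedarvale County: $212,146.56 × 0.0074 = $1,569.884544
City of Eastcliff: $212,146.56 × 0.00987 = $2,093.8865472
Briarton Township: $212,146.56 × 0.0016 = $339.434496
Water District: $212,146.56 × 0.00163 = $345.7988928
Stonebridge Unified SD: $212,146.56 × 0.0163 = $3,457.988928
Total = $7,806.993408

$7,806.99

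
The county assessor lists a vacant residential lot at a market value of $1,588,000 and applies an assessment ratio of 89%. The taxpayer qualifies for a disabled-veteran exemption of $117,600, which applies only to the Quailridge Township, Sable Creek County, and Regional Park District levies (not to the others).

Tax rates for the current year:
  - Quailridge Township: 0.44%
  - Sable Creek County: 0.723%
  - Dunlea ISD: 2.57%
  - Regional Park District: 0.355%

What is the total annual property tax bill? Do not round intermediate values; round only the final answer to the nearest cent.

$55,991.35

Assessed value = $1,588,000 × 0.89 = $1,413,320
Quailridge Township: ($1,413,320 − $117,600) × 0.0044 = $1,295,720 × 0.0044 = $5,701.168
Sable Creek County: ($1,413,320 − $117,600) × 0.00723 = $1,295,720 × 0.00723 = $9,368.0556
Dunlea ISD: $1,413,320 × 0.0257 = $36,322.324
Regional Park District: ($1,413,320 − $117,600) × 0.00355 = $1,295,720 × 0.00355 = $4,599.806
Total = $55,991.3536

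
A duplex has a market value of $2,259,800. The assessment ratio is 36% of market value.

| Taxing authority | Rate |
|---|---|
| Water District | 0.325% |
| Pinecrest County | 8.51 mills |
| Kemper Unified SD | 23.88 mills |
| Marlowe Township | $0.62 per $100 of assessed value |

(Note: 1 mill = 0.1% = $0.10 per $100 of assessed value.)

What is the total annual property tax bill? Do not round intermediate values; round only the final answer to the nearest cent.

$34,038.01

Assessed value = $2,259,800 × 0.36 = $813,528
Water District: $813,528 × 0.00325 = $2,643.966
Pinecrest County: $813,528 × 0.00851 = $6,923.12328
Kemper Unified SD: $813,528 × 0.02388 = $19,427.04864
Marlowe Township: $813,528 × 0.0062 = $5,043.8736
Total = $34,038.01152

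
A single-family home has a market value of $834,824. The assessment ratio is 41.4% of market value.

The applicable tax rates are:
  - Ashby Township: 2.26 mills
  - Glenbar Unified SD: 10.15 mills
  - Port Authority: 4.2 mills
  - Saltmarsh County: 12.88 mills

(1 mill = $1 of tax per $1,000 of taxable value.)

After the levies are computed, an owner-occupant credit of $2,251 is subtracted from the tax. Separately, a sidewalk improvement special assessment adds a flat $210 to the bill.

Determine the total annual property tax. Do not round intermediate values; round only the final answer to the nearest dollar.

Assessed value = $834,824 × 0.414 = $345,617.136
Ashby Township: $345,617.136 × 0.00226 = $781.09472736
Glenbar Unified SD: $345,617.136 × 0.01015 = $3,508.0139304
Port Authority: $345,617.136 × 0.0042 = $1,451.5919712
Saltmarsh County: $345,617.136 × 0.01288 = $4,451.54871168
Levies subtotal = $10,192.24934064
After credit = $10,192.24934064 − $2,251 = $7,941.24934064
Total = $7,941.24934064 + $210 = $8,151.24934064

$8,151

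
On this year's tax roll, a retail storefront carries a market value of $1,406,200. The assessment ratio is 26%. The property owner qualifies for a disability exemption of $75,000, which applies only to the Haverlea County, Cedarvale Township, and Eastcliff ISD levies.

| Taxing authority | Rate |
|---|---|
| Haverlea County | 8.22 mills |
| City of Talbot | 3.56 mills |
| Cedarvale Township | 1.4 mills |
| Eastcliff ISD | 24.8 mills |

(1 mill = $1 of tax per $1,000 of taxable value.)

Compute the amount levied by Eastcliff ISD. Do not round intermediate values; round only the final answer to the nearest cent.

$7,207.18

Assessed value = $1,406,200 × 0.26 = $365,612
Eastcliff ISD taxable value = $365,612 − $75,000 = $290,612
Eastcliff ISD levy = $290,612 × 0.0248 = $7,207.1776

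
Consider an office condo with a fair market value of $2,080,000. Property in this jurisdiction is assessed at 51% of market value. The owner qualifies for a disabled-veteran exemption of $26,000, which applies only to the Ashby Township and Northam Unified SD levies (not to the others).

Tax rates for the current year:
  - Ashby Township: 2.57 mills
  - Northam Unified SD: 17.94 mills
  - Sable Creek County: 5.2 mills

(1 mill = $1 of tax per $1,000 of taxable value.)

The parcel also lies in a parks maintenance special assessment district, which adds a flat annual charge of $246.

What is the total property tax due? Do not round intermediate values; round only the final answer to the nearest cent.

$26,985.91

Assessed value = $2,080,000 × 0.51 = $1,060,800
Ashby Township: ($1,060,800 − $26,000) × 0.00257 = $1,034,800 × 0.00257 = $2,659.436
Northam Unified SD: ($1,060,800 − $26,000) × 0.01794 = $1,034,800 × 0.01794 = $18,564.312
Sable Creek County: $1,060,800 × 0.0052 = $5,516.16
Levies subtotal = $26,739.908
Total = $26,739.908 + $246 = $26,985.908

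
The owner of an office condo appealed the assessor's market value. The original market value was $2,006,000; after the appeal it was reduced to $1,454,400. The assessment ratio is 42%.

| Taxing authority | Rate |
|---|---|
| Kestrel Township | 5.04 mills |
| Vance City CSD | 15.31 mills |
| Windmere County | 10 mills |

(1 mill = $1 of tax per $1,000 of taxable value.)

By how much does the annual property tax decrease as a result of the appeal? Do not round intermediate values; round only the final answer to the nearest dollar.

Old assessed value = $2,006,000 × 0.42 = $842,520
New assessed value = $1,454,400 × 0.42 = $610,848
Combined rate = 0.00504 + 0.01531 + 0.01 = 0.03035
Old tax = $842,520 × 0.03035 = $25,570.482
New tax = $610,848 × 0.03035 = $18,539.2368
Reduction = $25,570.482 − $18,539.2368 = $7,031.2452

$7,031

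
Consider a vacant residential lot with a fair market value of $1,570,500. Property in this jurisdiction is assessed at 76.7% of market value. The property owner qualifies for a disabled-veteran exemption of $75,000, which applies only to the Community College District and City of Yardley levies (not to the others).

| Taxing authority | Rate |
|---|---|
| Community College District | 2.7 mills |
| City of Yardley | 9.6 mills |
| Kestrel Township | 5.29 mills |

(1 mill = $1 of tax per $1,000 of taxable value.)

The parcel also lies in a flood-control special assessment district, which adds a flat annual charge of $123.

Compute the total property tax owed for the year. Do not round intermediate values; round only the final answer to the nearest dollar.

$20,389

Assessed value = $1,570,500 × 0.767 = $1,204,573.5
Community College District: ($1,204,573.5 − $75,000) × 0.0027 = $1,129,573.5 × 0.0027 = $3,049.84845
City of Yardley: ($1,204,573.5 − $75,000) × 0.0096 = $1,129,573.5 × 0.0096 = $10,843.9056
Kestrel Township: $1,204,573.5 × 0.00529 = $6,372.193815
Levies subtotal = $20,265.947865
Total = $20,265.947865 + $123 = $20,388.947865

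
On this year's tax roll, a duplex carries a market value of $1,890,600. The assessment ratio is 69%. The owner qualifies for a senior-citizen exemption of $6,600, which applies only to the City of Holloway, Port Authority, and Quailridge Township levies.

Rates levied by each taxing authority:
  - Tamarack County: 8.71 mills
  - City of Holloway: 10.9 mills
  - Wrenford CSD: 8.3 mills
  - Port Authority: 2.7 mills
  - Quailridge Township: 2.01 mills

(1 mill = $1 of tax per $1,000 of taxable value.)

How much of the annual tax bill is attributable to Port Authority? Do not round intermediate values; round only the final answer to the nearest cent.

$3,504.37

Assessed value = $1,890,600 × 0.69 = $1,304,514
Port Authority taxable value = $1,304,514 − $6,600 = $1,297,914
Port Authority levy = $1,297,914 × 0.0027 = $3,504.3678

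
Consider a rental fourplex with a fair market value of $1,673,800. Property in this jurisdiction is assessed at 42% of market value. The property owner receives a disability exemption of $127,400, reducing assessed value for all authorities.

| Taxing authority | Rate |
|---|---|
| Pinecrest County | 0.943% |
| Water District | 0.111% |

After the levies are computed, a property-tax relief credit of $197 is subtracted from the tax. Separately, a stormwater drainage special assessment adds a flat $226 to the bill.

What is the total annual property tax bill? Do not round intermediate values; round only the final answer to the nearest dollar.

$6,096

Assessed value = $1,673,800 × 0.42 = $702,996
Taxable value = $702,996 − $127,400 = $575,596
Pinecrest County: $575,596 × 0.00943 = $5,427.87028
Water District: $575,596 × 0.00111 = $638.91156
Levies subtotal = $6,066.78184
After credit = $6,066.78184 − $197 = $5,869.78184
Total = $5,869.78184 + $226 = $6,095.78184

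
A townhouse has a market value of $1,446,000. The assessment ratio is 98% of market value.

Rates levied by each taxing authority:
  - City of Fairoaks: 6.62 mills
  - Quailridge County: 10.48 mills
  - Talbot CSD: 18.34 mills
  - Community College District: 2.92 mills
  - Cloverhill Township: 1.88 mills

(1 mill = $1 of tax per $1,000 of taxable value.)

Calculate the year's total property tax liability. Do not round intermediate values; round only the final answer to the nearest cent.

$57,023.30

Assessed value = $1,446,000 × 0.98 = $1,417,080
City of Fairoaks: $1,417,080 × 0.00662 = $9,381.0696
Quailridge County: $1,417,080 × 0.01048 = $14,850.9984
Talbot CSD: $1,417,080 × 0.01834 = $25,989.2472
Community College District: $1,417,080 × 0.00292 = $4,137.8736
Cloverhill Township: $1,417,080 × 0.00188 = $2,664.1104
Total = $9,381.0696 + $14,850.9984 + $25,989.2472 + $4,137.8736 + $2,664.1104 = $57,023.2992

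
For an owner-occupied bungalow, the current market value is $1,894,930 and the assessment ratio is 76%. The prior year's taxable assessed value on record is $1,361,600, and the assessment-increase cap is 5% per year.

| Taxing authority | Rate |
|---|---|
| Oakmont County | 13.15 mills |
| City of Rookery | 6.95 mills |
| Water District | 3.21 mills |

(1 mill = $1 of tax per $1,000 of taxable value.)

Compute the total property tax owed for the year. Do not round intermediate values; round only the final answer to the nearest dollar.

$33,326

Uncapped assessed value = $1,894,930 × 0.76 = $1,440,146.8
Cap limit = $1,361,600 × 1.05 = $1,429,680
Taxable assessed value = min($1,440,146.8, $1,429,680) = $1,429,680 (cap binds)
Oakmont County: $1,429,680 × 0.01315 = $18,800.292
City of Rookery: $1,429,680 × 0.00695 = $9,936.276
Water District: $1,429,680 × 0.00321 = $4,589.2728
Total = $33,325.8408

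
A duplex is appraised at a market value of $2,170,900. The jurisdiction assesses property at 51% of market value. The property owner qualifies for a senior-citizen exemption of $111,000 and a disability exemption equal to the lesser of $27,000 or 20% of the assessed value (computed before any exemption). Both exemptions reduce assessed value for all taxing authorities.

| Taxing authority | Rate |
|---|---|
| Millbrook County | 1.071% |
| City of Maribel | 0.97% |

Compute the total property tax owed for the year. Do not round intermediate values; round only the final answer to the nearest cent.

$19,780.54

Assessed value = $2,170,900 × 0.51 = $1,107,159
Disability exemption = min($27,000, 20% × $1,107,159) = min($27,000, $221,431.8) = $27,000 (dollar cap binds)
Taxable value = $1,107,159 − $111,000 − $27,000 = $969,159
Millbrook County: $969,159 × 0.01071 = $10,379.69289
City of Maribel: $969,159 × 0.0097 = $9,400.8423
Total = $19,780.53519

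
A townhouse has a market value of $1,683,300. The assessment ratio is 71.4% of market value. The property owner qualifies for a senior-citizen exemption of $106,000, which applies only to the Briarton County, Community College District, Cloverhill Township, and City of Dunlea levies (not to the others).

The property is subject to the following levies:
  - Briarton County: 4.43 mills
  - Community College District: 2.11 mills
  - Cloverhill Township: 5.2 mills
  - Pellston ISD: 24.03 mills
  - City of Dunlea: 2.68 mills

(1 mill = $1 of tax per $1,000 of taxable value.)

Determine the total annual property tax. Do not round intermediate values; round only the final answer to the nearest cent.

Assessed value = $1,683,300 × 0.714 = $1,201,876.2
Briarton County: ($1,201,876.2 − $106,000) × 0.00443 = $1,095,876.2 × 0.00443 = $4,854.731566
Community College District: ($1,201,876.2 − $106,000) × 0.00211 = $1,095,876.2 × 0.00211 = $2,312.298782
Cloverhill Township: ($1,201,876.2 − $106,000) × 0.0052 = $1,095,876.2 × 0.0052 = $5,698.55624
Pellston ISD: $1,201,876.2 × 0.02403 = $28,881.085086
City of Dunlea: ($1,201,876.2 − $106,000) × 0.00268 = $1,095,876.2 × 0.00268 = $2,936.948216
Total = $44,683.61989

$44,683.62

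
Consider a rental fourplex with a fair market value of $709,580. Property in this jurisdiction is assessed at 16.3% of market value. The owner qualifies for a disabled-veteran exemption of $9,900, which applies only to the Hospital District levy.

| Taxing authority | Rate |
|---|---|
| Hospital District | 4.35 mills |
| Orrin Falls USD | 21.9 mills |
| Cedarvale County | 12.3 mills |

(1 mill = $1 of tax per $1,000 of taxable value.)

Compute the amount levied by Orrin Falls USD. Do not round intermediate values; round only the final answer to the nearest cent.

$2,532.99

Assessed value = $709,580 × 0.163 = $115,661.54
Orrin Falls USD taxable value = $115,661.54 (exemption does not apply)
Orrin Falls USD levy = $115,661.54 × 0.0219 = $2,532.987726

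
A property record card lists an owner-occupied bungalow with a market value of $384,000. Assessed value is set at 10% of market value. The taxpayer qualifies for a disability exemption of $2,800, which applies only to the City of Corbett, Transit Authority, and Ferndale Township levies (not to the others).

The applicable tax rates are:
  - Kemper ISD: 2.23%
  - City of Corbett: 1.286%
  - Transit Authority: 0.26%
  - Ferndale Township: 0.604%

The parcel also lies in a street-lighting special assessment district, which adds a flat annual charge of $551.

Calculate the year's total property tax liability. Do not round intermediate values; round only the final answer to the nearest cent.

Assessed value = $384,000 × 0.1 = $38,400
Kemper ISD: $38,400 × 0.0223 = $856.32
City of Corbett: ($38,400 − $2,800) × 0.01286 = $35,600 × 0.01286 = $457.816
Transit Authority: ($38,400 − $2,800) × 0.0026 = $35,600 × 0.0026 = $92.56
Ferndale Township: ($38,400 − $2,800) × 0.00604 = $35,600 × 0.00604 = $215.024
Levies subtotal = $1,621.72
Total = $1,621.72 + $551 = $2,172.72

$2,172.72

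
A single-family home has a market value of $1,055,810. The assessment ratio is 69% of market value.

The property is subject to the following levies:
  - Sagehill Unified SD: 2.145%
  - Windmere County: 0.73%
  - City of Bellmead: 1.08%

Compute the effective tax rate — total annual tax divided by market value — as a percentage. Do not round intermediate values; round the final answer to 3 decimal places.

Assessed value = $1,055,810 × 0.69 = $728,508.9
Sagehill Unified SD: $728,508.9 × 0.02145 = $15,626.515905
Windmere County: $728,508.9 × 0.0073 = $5,318.11497
City of Bellmead: $728,508.9 × 0.0108 = $7,867.89612
Total tax = $28,812.526995
Effective rate = $28,812.526995 ÷ $1,055,810 = 2.729% of market value

2.729%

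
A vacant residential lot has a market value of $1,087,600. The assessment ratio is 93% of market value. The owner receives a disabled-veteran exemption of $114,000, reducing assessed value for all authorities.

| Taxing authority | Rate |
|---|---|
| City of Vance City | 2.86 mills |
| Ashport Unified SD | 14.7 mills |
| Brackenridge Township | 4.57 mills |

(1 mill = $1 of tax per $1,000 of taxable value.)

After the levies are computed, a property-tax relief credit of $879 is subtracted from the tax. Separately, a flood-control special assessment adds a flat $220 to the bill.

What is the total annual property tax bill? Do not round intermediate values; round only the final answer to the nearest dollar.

Assessed value = $1,087,600 × 0.93 = $1,011,468
Taxable value = $1,011,468 − $114,000 = $897,468
City of Vance City: $897,468 × 0.00286 = $2,566.75848
Ashport Unified SD: $897,468 × 0.0147 = $13,192.7796
Brackenridge Township: $897,468 × 0.00457 = $4,101.42876
Levies subtotal = $19,860.96684
After credit = $19,860.96684 − $879 = $18,981.96684
Total = $18,981.96684 + $220 = $19,201.96684

$19,202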